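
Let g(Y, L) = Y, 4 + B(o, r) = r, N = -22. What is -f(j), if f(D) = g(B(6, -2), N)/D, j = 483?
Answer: 2/161 ≈ 0.012422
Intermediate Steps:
B(o, r) = -4 + r
f(D) = -6/D (f(D) = (-4 - 2)/D = -6/D)
-f(j) = -(-6)/483 = -1*(-2/161) = 2/161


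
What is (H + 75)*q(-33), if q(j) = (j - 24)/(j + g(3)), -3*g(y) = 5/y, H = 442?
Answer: 265221/302 ≈ 878.21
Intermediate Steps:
g(y) = -5/(3*y)
q(j) = (-24 + j)/(-5/9 + j) (q(j) = (j - 24)/(j - 5/3/3) = (-24 + j)/(j - 5/3*⅓) = (-24 + j)/(j - 5/9) = (-24 + j)/(-5/9 + j))
(H + 75)*q(-33) = (442 + 75)*(9*(-24 - 33)/(-5 + 9*(-33))) = 517*(9*(-57)/(-5 - 297)) = 517*(9*(-57)/(-302)) = 517*(9*(-1/302)*(-57)) = 517*(513/302) = 265221/302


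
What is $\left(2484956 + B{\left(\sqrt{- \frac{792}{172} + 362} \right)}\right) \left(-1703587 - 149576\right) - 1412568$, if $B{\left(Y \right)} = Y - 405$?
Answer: $-4604279397381 - \frac{3706326 \sqrt{165206}}{43} \approx -4.6043 \cdot 10^{12}$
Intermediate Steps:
$B{\left(Y \right)} = -405 + Y$
$\left(2484956 + B{\left(\sqrt{- \frac{792}{172} + 362} \right)}\right) \left(-1703587 - 149576\right) - 1412568 = \left(2484956 - \left(405 - \sqrt{- \frac{792}{172} + 362}\right)\right) \left(-1703587 - 149576\right) - 1412568 = \left(2484956 - \left(405 - \sqrt{\left(-792\right) \frac{1}{172} + 362}\right)\right) \left(-1853163\right) - 1412568 = \left(2484956 - \left(405 - \sqrt{- \frac{198}{43} + 362}\right)\right) \left(-1853163\right) - 1412568 = \left(2484956 - \left(405 - \sqrt{\frac{15368}{43}}\right)\right) \left(-1853163\right) - 1412568 = \left(2484956 - \left(405 - \frac{2 \sqrt{165206}}{43}\right)\right) \left(-1853163\right) - 1412568 = \left(2484551 + \frac{2 \sqrt{165206}}{43}\right) \left(-1853163\right) - 1412568 = \left(-4604277984813 - \frac{3706326 \sqrt{165206}}{43}\right) - 1412568 = -4604279397381 - \frac{3706326 \sqrt{165206}}{43}$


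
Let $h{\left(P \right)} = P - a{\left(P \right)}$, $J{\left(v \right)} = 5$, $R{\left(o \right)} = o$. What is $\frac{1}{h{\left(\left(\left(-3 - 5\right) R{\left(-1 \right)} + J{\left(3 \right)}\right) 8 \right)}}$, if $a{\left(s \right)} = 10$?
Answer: $\frac{1}{94} \approx 0.010638$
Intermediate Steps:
$h{\left(P \right)} = -10 + P$ ($h{\left(P \right)} = P - 10 = -10 + P$)
$\frac{1}{h{\left(\left(\left(-3 - 5\right) R{\left(-1 \right)} + J{\left(3 \right)}\right) 8 \right)}} = \frac{1}{-10 + \left(\left(-3 - 5\right) \left(-1\right) + 5\right) 8} = \frac{1}{-10 + \left(\left(-8\right) \left(-1\right) + 5\right) 8} = \frac{1}{-10 + \left(8 + 5\right) 8} = \frac{1}{-10 + 13 \cdot 8} = \frac{1}{-10 + 104} = \frac{1}{94}$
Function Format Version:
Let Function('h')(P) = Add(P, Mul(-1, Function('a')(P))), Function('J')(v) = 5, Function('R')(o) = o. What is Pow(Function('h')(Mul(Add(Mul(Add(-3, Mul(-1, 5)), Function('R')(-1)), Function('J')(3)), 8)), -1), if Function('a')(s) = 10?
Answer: Rational(1, 94) ≈ 0.010638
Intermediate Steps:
Function('h')(P) = Add(-10, P) (Function('h')(P) = Add(P, Mul(-1, 10)) = Add(P, -10) = Add(-10, P))
Pow(Function('h')(Mul(Add(Mul(Add(-3, Mul(-1, 5)), Function('R')(-1)), Function('J')(3)), 8)), -1) = Pow(Add(-10, Mul(Add(Mul(Add(-3, Mul(-1, 5)), -1), 5), 8)), -1) = Pow(Add(-10, Mul(Add(Mul(Add(-3, -5), -1), 5), 8)), -1) = Pow(Add(-10, Mul(Add(Mul(-8, -1), 5), 8)), -1) = Pow(Add(-10, Mul(Add(8, 5), 8)), -1) = Pow(Add(-10, Mul(13, 8)), -1) = Pow(Add(-10, 104), -1) = Pow(94, -1) = Rational(1, 94)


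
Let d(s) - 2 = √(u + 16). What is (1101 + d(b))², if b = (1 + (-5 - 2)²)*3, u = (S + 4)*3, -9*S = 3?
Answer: 1216636 + 6618*√3 ≈ 1.2281e+6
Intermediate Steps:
S = -⅓ (S = -⅑*3 = -⅓ ≈ -0.33333)
u = 11 (u = (-⅓ + 4)*3 = (11/3)*3 = 11)
b = 150 (b = (1 + (-7)²)*3 = (1 + 49)*3 = 50*3 = 150)
d(s) = 2 + 3*√3 (d(s) = 2 + √(11 + 16) = 2 + √27 = 2 + 3*√3)
(1101 + d(b))² = (1101 + (2 + 3*√3))² = (1103 + 3*√3)²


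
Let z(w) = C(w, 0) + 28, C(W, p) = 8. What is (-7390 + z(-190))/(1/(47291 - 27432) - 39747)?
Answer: 73021543/394667836 ≈ 0.18502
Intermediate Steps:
z(w) = 36 (z(w) = 8 + 28 = 36)
(-7390 + z(-190))/(1/(47291 - 27432) - 39747) = (-7390 + 36)/(1/(47291 - 27432) - 39747) = -7354/(1/19859 - 39747) = -7354/(-789335672/19859) = -7354*(-19859/789335672) = 73021543/394667836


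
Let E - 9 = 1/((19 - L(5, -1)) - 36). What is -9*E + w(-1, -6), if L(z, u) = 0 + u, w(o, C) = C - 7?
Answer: -1495/16 ≈ -93.438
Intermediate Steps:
w(o, C) = -7 + C
L(z, u) = u
E = 143/16 (E = 9 + 1/((19 - 1*(-1)) - 36) = 9 + 1/((19 + 1) - 36) = 9 + 1/(20 - 36) = 9 + 1/(-16) = 9 - 1/16 = 143/16 ≈ 8.9375)
-9*E + w(-1, -6) = -9*143/16 + (-7 - 6) = -1287/16 - 13 = -1495/16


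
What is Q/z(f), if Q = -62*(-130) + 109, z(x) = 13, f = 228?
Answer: 8169/13 ≈ 628.38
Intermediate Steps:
Q = 8169 (Q = 8060 + 109 = 8169)
Q/z(f) = 8169/13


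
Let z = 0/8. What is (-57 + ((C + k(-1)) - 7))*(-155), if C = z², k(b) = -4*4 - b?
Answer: 12245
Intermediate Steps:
z = 0 (z = 0*(⅛) = 0)
k(b) = -16 - b
C = 0 (C = 0² = 0)
(-57 + ((C + k(-1)) - 7))*(-155) = (-57 + ((0 + (-16 - 1*(-1))) - 7))*(-155) = (-57 + ((0 + (-16 + 1)) - 7))*(-155) = (-57 + ((0 - 15) - 7))*(-155) = (-57 + (-15 - 7))*(-155) = (-57 - 22)*(-155) = -79*(-155) = 12245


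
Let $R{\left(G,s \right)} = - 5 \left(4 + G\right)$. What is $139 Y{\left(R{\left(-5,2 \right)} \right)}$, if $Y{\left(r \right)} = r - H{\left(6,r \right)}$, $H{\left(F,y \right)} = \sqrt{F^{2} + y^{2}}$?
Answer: $695 - 139 \sqrt{61} \approx -390.62$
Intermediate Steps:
$R{\left(G,s \right)} = -20 - 5 G$
$Y{\left(r \right)} = r - \sqrt{36 + r^{2}}$ ($Y{\left(r \right)} = r - \sqrt{6^{2} + r^{2}} = r - \sqrt{36 + r^{2}}$)
$139 Y{\left(R{\left(-5,2 \right)} \right)} = 139 \left(\left(-20 - -25\right) - \sqrt{36 + \left(-20 - -25\right)^{2}}\right) = 139 \left(\left(-20 + 25\right) - \sqrt{36 + \left(-20 + 25\right)^{2}}\right) = 139 \left(5 - \sqrt{36 + 5^{2}}\right) = 139 \left(5 - \sqrt{36 + 25}\right) = 139 \left(5 - \sqrt{61}\right) = 695 - 139 \sqrt{61}$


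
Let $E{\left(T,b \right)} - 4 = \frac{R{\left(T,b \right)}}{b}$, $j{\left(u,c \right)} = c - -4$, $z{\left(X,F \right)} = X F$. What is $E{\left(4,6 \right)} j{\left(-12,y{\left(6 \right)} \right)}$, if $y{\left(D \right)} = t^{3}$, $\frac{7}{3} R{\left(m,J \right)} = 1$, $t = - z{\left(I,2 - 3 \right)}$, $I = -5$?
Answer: $- \frac{6897}{14} \approx -492.64$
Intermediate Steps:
$z{\left(X,F \right)} = F X$
$t = -5$ ($t = - \left(2 - 3\right) \left(-5\right) = - \left(-1\right) \left(-5\right) = \left(-1\right) 5 = -5$)
$R{\left(m,J \right)} = \frac{3}{7}$ ($R{\left(m,J \right)} = \frac{3}{7} \cdot 1 = \frac{3}{7}$)
$y{\left(D \right)} = -125$ ($y{\left(D \right)} = \left(-5\right)^{3} = -125$)
$j{\left(u,c \right)} = 4 + c$ ($j{\left(u,c \right)} = c + 4 = 4 + c$)
$E{\left(T,b \right)} = 4 + \frac{3}{7 b}$
$E{\left(4,6 \right)} j{\left(-12,y{\left(6 \right)} \right)} = \left(4 + \frac{3}{7 \cdot 6}\right) \left(4 - 125\right) = \left(4 + \frac{3}{7} \cdot \frac{1}{6}\right) \left(-121\right) = \left(4 + \frac{1}{14}\right) \left(-121\right) = \frac{57}{14} \left(-121\right) = - \frac{6897}{14}$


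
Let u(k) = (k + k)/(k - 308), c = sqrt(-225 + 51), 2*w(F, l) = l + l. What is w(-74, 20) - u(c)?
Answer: 950206/47519 + 308*I*sqrt(174)/47519 ≈ 19.996 + 0.085498*I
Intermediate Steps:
w(F, l) = l (w(F, l) = (l + l)/2 = (2*l)/2 = l)
c = I*sqrt(174) (c = sqrt(-174) = I*sqrt(174) ≈ 13.191*I)
u(k) = 2*k/(-308 + k) (u(k) = (2*k)/(-308 + k) = 2*k/(-308 + k))
w(-74, 20) - u(c) = 20 - 2*I*sqrt(174)/(-308 + I*sqrt(174))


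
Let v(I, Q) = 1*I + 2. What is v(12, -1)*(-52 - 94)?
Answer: -2044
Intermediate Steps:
v(I, Q) = 2 + I (v(I, Q) = I + 2 = 2 + I)
v(12, -1)*(-52 - 94) = (2 + 12)*(-52 - 94) = 14*(-146) = -2044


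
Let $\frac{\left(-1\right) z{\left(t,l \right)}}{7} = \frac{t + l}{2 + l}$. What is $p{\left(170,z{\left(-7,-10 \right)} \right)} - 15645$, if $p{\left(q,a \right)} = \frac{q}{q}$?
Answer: $-15644$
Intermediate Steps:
$z{\left(t,l \right)} = - \frac{7 \left(l + t\right)}{2 + l}$ ($z{\left(t,l \right)} = - 7 \frac{t + l}{2 + l} = - 7 \frac{l + t}{2 + l} = - \frac{7 \left(l + t\right)}{2 + l}$)
$p{\left(q,a \right)} = 1$
$p{\left(170,z{\left(-7,-10 \right)} \right)} - 15645 = 1 - 15645 = -15644$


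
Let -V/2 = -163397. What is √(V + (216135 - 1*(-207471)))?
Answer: 40*√469 ≈ 866.26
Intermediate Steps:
V = 326794 (V = -2*(-163397) = 326794)
√(V + (216135 - 1*(-207471))) = √(326794 + (216135 - 1*(-207471))) = √(326794 + (216135 + 207471)) = √(326794 + 423606) = √750400 = 40*√469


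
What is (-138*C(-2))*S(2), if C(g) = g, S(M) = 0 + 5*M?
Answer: 2760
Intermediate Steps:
S(M) = 5*M
(-138*C(-2))*S(2) = (-138*(-2))*(5*2) = 276*10 = 2760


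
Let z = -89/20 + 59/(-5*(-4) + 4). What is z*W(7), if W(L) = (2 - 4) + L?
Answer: -239/24 ≈ -9.9583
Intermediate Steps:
W(L) = -2 + L
z = -239/120 (z = -89*1/20 + 59/(20 + 4) = -89/20 + 59/24 = -239/120 ≈ -1.9917)
z*W(7) = -239*(-2 + 7)/120 = -239/120*5 = -239/24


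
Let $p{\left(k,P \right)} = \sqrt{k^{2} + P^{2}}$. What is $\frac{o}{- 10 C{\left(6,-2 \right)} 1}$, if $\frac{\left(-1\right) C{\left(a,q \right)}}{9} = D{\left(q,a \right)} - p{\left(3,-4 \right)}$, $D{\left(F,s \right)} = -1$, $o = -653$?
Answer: $\frac{653}{540} \approx 1.2093$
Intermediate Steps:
$p{\left(k,P \right)} = \sqrt{P^{2} + k^{2}}$
$C{\left(a,q \right)} = 54$ ($C{\left(a,q \right)} = - 9 \left(-1 - \sqrt{\left(-4\right)^{2} + 3^{2}}\right) = - 9 \left(-1 - \sqrt{16 + 9}\right) = - 9 \left(-1 - \sqrt{25}\right) = - 9 \left(-1 - 5\right) = \left(-9\right) \left(-6\right) = 54$)
$\frac{o}{- 10 C{\left(6,-2 \right)} 1} = - \frac{653}{\left(-10\right) 54 \cdot 1} = - \frac{653}{\left(-540\right) 1} = - \frac{653}{-540} = \left(-653\right) \left(- \frac{1}{540}\right) = \frac{653}{540}$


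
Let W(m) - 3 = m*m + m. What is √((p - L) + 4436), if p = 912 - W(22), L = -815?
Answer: √5654 ≈ 75.193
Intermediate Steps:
W(m) = 3 + m + m² (W(m) = 3 + (m*m + m) = 3 + (m² + m) = 3 + (m + m²) = 3 + m + m²)
p = 403 (p = 912 - (3 + 22 + 22²) = 912 - (3 + 22 + 484) = 912 - 1*509 = 912 - 509 = 403)
√((p - L) + 4436) = √((403 - 1*(-815)) + 4436) = √((403 + 815) + 4436) = √(1218 + 4436) = √5654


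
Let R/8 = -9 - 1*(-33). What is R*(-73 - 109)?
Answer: -34944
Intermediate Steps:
R = 192 (R = 8*(-9 - 1*(-33)) = 8*(-9 + 33) = 8*24 = 192)
R*(-73 - 109) = 192*(-73 - 109) = 192*(-182) = -34944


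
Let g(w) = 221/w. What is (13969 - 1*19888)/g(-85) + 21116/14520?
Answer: 107498477/47190 ≈ 2278.0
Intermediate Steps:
(13969 - 1*19888)/g(-85) + 21116/14520 = (13969 - 1*19888)/((221/(-85))) + 21116/14520 = (13969 - 19888)/((221*(-1/85))) + 21116*(1/14520) = -5919/(-13/5) + 5279/3630 = -5919*(-5/13) + 5279/3630 = 29595/13 + 5279/3630 = 107498477/47190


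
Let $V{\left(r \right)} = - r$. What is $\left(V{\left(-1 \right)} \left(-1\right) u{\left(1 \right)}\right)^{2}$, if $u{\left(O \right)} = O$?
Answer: $1$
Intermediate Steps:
$\left(V{\left(-1 \right)} \left(-1\right) u{\left(1 \right)}\right)^{2} = \left(\left(-1\right) \left(-1\right) \left(-1\right) 1\right)^{2} = \left(1 \left(-1\right) 1\right)^{2} = \left(\left(-1\right) 1\right)^{2} = \left(-1\right)^{2} = 1$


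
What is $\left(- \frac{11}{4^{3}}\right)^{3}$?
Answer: $- \frac{1331}{262144} \approx -0.0050774$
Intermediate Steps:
$\left(- \frac{11}{4^{3}}\right)^{3} = \left(- \frac{11}{64}\right)^{3} = - \frac{1331}{262144}$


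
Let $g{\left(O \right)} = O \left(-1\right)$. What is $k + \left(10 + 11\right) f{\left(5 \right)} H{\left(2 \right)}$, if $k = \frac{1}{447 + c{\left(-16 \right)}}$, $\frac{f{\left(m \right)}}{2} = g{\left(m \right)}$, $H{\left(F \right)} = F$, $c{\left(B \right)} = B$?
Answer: $- \frac{181019}{431} \approx -420.0$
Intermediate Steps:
$g{\left(O \right)} = - O$
$f{\left(m \right)} = - 2 m$ ($f{\left(m \right)} = 2 \left(- m\right) = - 2 m$)
$k = \frac{1}{431}$ ($k = \frac{1}{447 - 16} = \frac{1}{431} \approx 0.0023202$)
$k + \left(10 + 11\right) f{\left(5 \right)} H{\left(2 \right)} = \frac{1}{431} + \left(10 + 11\right) \left(\left(-2\right) 5\right) 2 = \frac{1}{431} + 21 \left(-10\right) 2 = \frac{1}{431} - 420 = - \frac{181019}{431}$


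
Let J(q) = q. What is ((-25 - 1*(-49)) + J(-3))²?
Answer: 441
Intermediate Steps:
((-25 - 1*(-49)) + J(-3))² = ((-25 - 1*(-49)) - 3)² = ((-25 + 49) - 3)² = (24 - 3)² = 21² = 441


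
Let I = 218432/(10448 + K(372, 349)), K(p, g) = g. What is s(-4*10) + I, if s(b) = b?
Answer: -213448/10797 ≈ -19.769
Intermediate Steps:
I = 218432/10797 (I = 218432/(10448 + 349) = 218432/10797 ≈ 20.231)
s(-4*10) + I = -4*10 + 218432/10797 = -40 + 218432/10797 = -213448/10797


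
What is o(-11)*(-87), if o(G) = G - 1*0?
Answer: 957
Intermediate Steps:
o(G) = G (o(G) = G + 0 = G)
o(-11)*(-87) = -11*(-87) = 957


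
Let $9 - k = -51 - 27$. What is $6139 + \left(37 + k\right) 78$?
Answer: $15811$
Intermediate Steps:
$k = 87$ ($k = 9 - \left(-51 - 27\right) = 9 - -78 = 9 + 78 = 87$)
$6139 + \left(37 + k\right) 78 = 6139 + \left(37 + 87\right) 78 = 6139 + 124 \cdot 78 = 6139 + 9672 = 15811$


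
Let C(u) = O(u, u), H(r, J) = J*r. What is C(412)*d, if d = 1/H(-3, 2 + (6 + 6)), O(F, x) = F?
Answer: -206/21 ≈ -9.8095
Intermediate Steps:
d = -1/42 (d = 1/((2 + (6 + 6))*(-3)) = 1/((2 + 12)*(-3)) = 1/(14*(-3)) = 1/(-42) = -1/42 ≈ -0.023810)
C(u) = u
C(412)*d = 412*(-1/42) = -206/21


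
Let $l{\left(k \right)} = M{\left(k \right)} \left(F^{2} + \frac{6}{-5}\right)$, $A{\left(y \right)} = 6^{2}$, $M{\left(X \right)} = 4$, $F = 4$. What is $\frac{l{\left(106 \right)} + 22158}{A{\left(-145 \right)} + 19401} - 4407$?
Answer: $- \frac{428183209}{97185} \approx -4405.9$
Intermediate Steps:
$A{\left(y \right)} = 36$
$l{\left(k \right)} = \frac{296}{5}$ ($l{\left(k \right)} = 4 \left(4^{2} + \frac{6}{-5}\right) = 4 \left(16 + 6 \left(- \frac{1}{5}\right)\right) = 4 \left(16 - \frac{6}{5}\right) = 4 \cdot \frac{74}{5} = \frac{296}{5}$)
$\frac{l{\left(106 \right)} + 22158}{A{\left(-145 \right)} + 19401} - 4407 = \frac{\frac{296}{5} + 22158}{36 + 19401} - 4407 = \frac{111086}{5 \cdot 19437} - 4407 = \frac{111086}{5} \cdot \frac{1}{19437} - 4407 = \frac{111086}{97185} - 4407 = - \frac{428183209}{97185}$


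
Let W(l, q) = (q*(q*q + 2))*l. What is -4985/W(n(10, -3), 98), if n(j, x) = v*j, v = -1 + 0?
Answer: 997/1882776 ≈ 0.00052954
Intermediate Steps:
v = -1
n(j, x) = -j
W(l, q) = l*q*(2 + q**2) (W(l, q) = (q*(q**2 + 2))*l = (q*(2 + q**2))*l = l*q*(2 + q**2))
-4985/W(n(10, -3), 98) = -4985*(-1/(980*(2 + 98**2))) = -4985*(-1/(980*(2 + 9604))) = -4985/((-10*98*9606)) = -4985/(-9413880) = -4985*(-1/9413880) = 997/1882776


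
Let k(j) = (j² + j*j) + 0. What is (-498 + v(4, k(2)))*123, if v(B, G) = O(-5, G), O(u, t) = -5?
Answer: -61869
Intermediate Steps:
k(j) = 2*j² (k(j) = (j² + j²) + 0 = 2*j² + 0 = 2*j²)
v(B, G) = -5
(-498 + v(4, k(2)))*123 = (-498 - 5)*123 = -503*123 = -61869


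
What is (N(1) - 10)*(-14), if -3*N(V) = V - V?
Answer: 140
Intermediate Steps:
N(V) = 0 (N(V) = -(V - V)/3 = -1/3*0 = 0)
(N(1) - 10)*(-14) = (0 - 10)*(-14) = -10*(-14) = 140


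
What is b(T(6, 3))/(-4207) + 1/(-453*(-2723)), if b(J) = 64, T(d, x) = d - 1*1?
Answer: -1611041/105906417 ≈ -0.015212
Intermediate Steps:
T(d, x) = -1 + d (T(d, x) = d - 1 = -1 + d)
b(T(6, 3))/(-4207) + 1/(-453*(-2723)) = 64/(-4207) + 1/(-453*(-2723)) = 64*(-1/4207) - 1/453*(-1/2723) = -64/4207 + 1/1233519 = -1611041/105906417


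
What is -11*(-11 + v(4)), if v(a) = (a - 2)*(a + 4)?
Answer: -55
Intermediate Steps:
v(a) = (-2 + a)*(4 + a)
-11*(-11 + v(4)) = -11*(-11 + (-8 + 4² + 2*4)) = -11*(-11 + (-8 + 16 + 8)) = -11*(-11 + 16) = -11*5 = -55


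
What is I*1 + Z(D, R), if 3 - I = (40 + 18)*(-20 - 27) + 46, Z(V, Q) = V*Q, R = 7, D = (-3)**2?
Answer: 2746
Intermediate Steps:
D = 9
Z(V, Q) = Q*V
I = 2683 (I = 3 - ((40 + 18)*(-20 - 27) + 46) = 3 - (58*(-47) + 46) = 3 - (-2726 + 46) = 3 - 1*(-2680) = 3 + 2680 = 2683)
I*1 + Z(D, R) = 2683*1 + 7*9 = 2683 + 63 = 2746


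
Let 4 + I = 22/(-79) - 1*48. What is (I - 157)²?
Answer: 273340089/6241 ≈ 43798.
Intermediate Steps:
I = -4130/79 (I = -4 + (22/(-79) - 1*48) = -4 + (22*(-1/79) - 48) = -4 + (-22/79 - 48) = -4 - 3814/79 = -4130/79 ≈ -52.279)
(I - 157)² = (-4130/79 - 157)² = (-16533/79)² = 273340089/6241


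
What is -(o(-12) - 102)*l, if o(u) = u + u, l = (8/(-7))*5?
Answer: -720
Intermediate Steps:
l = -40/7 (l = (8*(-1/7))*5 = -8/7*5 = -40/7 ≈ -5.7143)
o(u) = 2*u
-(o(-12) - 102)*l = -(2*(-12) - 102)*(-40)/7 = -(-24 - 102)*(-40)/7 = -(-126)*(-40)/7 = -1*720 = -720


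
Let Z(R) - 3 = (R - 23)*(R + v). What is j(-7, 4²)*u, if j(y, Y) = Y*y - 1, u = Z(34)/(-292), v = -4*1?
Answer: 37629/292 ≈ 128.87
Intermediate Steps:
v = -4
Z(R) = 3 + (-23 + R)*(-4 + R) (Z(R) = 3 + (R - 23)*(R - 4) = 3 + (-23 + R)*(-4 + R))
u = -333/292 (u = (95 + 34² - 27*34)/(-292) = (95 + 1156 - 918)*(-1/292) = 333*(-1/292) = -333/292 ≈ -1.1404)
j(y, Y) = -1 + Y*y
j(-7, 4²)*u = (-1 + 4²*(-7))*(-333/292) = (-1 + 16*(-7))*(-333/292) = (-1 - 112)*(-333/292) = -113*(-333/292) = 37629/292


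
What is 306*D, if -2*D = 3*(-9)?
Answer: 4131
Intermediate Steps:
D = 27/2 (D = -3*(-9)/2 = -½*(-27) = 27/2 ≈ 13.500)
306*D = 306*(27/2) = 4131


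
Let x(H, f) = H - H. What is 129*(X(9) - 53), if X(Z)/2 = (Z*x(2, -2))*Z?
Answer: -6837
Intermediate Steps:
x(H, f) = 0
X(Z) = 0 (X(Z) = 2*((Z*0)*Z) = 2*(0*Z) = 2*0 = 0)
129*(X(9) - 53) = 129*(0 - 53) = 129*(-53) = -6837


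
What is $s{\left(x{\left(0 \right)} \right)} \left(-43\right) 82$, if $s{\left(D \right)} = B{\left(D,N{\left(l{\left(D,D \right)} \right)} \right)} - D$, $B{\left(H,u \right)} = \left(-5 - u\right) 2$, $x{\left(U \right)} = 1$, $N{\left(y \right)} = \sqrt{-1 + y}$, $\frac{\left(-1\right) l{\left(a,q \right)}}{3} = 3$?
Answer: $38786 + 7052 i \sqrt{10} \approx 38786.0 + 22300.0 i$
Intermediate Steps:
$l{\left(a,q \right)} = -9$ ($l{\left(a,q \right)} = \left(-3\right) 3 = -9$)
$B{\left(H,u \right)} = -10 - 2 u$
$s{\left(D \right)} = -10 - D - 2 i \sqrt{10}$ ($s{\left(D \right)} = \left(-10 - 2 \sqrt{-1 - 9}\right) - D = \left(-10 - 2 \sqrt{-10}\right) - D = \left(-10 - 2 i \sqrt{10}\right) - D = -10 - D - 2 i \sqrt{10}$)
$s{\left(x{\left(0 \right)} \right)} \left(-43\right) 82 = \left(-10 - 1 - 2 i \sqrt{10}\right) \left(-43\right) 82 = \left(-11 - 2 i \sqrt{10}\right) \left(-43\right) 82 = \left(473 + 86 i \sqrt{10}\right) 82 = 38786 + 7052 i \sqrt{10}$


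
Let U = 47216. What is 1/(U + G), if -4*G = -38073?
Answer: 4/226937 ≈ 1.7626e-5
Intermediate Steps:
G = 38073/4 (G = -¼*(-38073) = 38073/4 ≈ 9518.3)
1/(U + G) = 1/(47216 + 38073/4) = 1/(226937/4) = 4/226937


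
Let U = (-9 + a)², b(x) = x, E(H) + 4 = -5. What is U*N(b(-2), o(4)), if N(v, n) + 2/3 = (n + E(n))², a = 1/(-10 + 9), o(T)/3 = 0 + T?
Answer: 2500/3 ≈ 833.33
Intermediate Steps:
o(T) = 3*T (o(T) = 3*(0 + T) = 3*T)
E(H) = -9 (E(H) = -4 - 5 = -9)
a = -1 (a = 1/(-1) = -1)
N(v, n) = -⅔ + (-9 + n)² (N(v, n) = -⅔ + (n - 9)² = -⅔ + (-9 + n)²)
U = 100 (U = (-9 - 1)² = (-10)² = 100)
U*N(b(-2), o(4)) = 100*(-⅔ + (-9 + 3*4)²) = 100*(-⅔ + (-9 + 12)²) = 100*(-⅔ + 3²) = 100*(-⅔ + 9) = 100*(25/3) = 2500/3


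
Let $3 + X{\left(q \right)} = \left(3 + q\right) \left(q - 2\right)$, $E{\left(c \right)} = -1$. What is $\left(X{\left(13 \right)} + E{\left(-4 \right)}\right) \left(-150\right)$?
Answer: $-25800$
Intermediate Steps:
$X{\left(q \right)} = -3 + \left(-2 + q\right) \left(3 + q\right)$ ($X{\left(q \right)} = -3 + \left(3 + q\right) \left(q - 2\right) = -3 + \left(3 + q\right) \left(-2 + q\right) = -3 + \left(-2 + q\right) \left(3 + q\right)$)
$\left(X{\left(13 \right)} + E{\left(-4 \right)}\right) \left(-150\right) = \left(\left(-9 + 13 + 13^{2}\right) - 1\right) \left(-150\right) = \left(\left(-9 + 13 + 169\right) - 1\right) \left(-150\right) = \left(173 - 1\right) \left(-150\right) = 172 \left(-150\right) = -25800$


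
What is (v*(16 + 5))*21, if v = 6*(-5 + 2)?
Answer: -7938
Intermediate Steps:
v = -18 (v = 6*(-3) = -18)
(v*(16 + 5))*21 = -18*(16 + 5)*21 = -18*21*21 = -378*21 = -7938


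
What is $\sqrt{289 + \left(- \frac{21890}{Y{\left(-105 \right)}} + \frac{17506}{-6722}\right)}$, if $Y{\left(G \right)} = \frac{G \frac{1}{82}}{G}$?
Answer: $\frac{6 i \sqrt{563150973629}}{3361} \approx 1339.7 i$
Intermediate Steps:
$Y{\left(G \right)} = \frac{1}{82}$ ($Y{\left(G \right)} = \frac{G \frac{1}{82}}{G} = \frac{\frac{1}{82} G}{G} = \frac{1}{82}$)
$\sqrt{289 + \left(- \frac{21890}{Y{\left(-105 \right)}} + \frac{17506}{-6722}\right)} = \sqrt{289 + \left(- 21890 \frac{1}{\frac{1}{82}} + \frac{17506}{-6722}\right)} = \sqrt{289 + \left(\left(-21890\right) 82 + 17506 \left(- \frac{1}{6722}\right)\right)} = \sqrt{289 - \frac{6032936533}{3361}} = \sqrt{- \frac{6031965204}{3361}} = \frac{6 i \sqrt{563150973629}}{3361}$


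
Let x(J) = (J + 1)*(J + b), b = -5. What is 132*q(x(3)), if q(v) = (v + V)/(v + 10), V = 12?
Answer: 264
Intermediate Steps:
x(J) = (1 + J)*(-5 + J) (x(J) = (J + 1)*(J - 5) = (1 + J)*(-5 + J))
q(v) = (12 + v)/(10 + v) (q(v) = (v + 12)/(v + 10) = (12 + v)/(10 + v))
132*q(x(3)) = 132*((12 + (-5 + 3² - 4*3))/(10 + (-5 + 3² - 4*3))) = 132*((12 + (-5 + 9 - 12))/(10 + (-5 + 9 - 12))) = 132*((12 - 8)/(10 - 8)) = 132*(4/2) = 132*((½)*4) = 132*2 = 264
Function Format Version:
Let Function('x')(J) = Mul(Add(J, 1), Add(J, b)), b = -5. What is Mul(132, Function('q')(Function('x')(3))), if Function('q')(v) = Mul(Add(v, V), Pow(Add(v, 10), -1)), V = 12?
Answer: 264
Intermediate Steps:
Function('x')(J) = Mul(Add(1, J), Add(-5, J)) (Function('x')(J) = Mul(Add(J, 1), Add(J, -5)) = Mul(Add(1, J), Add(-5, J)))
Function('q')(v) = Mul(Pow(Add(10, v), -1), Add(12, v)) (Function('q')(v) = Mul(Add(v, 12), Pow(Add(v, 10), -1)) = Mul(Add(12, v), Pow(Add(10, v), -1)) = Mul(Pow(Add(10, v), -1), Add(12, v)))
Mul(132, Function('q')(Function('x')(3))) = Mul(132, Mul(Pow(Add(10, Add(-5, Pow(3, 2), Mul(-4, 3))), -1), Add(12, Add(-5, Pow(3, 2), Mul(-4, 3))))) = Mul(132, Mul(Pow(Add(10, Add(-5, 9, -12)), -1), Add(12, Add(-5, 9, -12)))) = Mul(132, Mul(Pow(Add(10, -8), -1), Add(12, -8))) = Mul(132, Mul(Pow(2, -1), 4)) = Mul(132, Mul(Rational(1, 2), 4)) = Mul(132, 2) = 264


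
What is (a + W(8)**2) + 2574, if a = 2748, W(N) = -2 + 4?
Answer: 5326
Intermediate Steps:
W(N) = 2
(a + W(8)**2) + 2574 = (2748 + 2**2) + 2574 = (2748 + 4) + 2574 = 2752 + 2574 = 5326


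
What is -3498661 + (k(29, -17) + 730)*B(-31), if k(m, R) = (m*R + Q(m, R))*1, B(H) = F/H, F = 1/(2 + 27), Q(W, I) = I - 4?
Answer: -3145296455/899 ≈ -3.4987e+6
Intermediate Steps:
Q(W, I) = -4 + I
F = 1/29 ≈ 0.034483
B(H) = 1/(29*H)
k(m, R) = -4 + R + R*m (k(m, R) = (m*R + (-4 + R))*1 = (R*m + (-4 + R))*1 = (-4 + R + R*m)*1 = -4 + R + R*m)
-3498661 + (k(29, -17) + 730)*B(-31) = -3498661 + ((-4 - 17 - 17*29) + 730)*((1/29)/(-31)) = -3498661 + ((-4 - 17 - 493) + 730)*((1/29)*(-1/31)) = -3498661 + (-514 + 730)*(-1/899) = -3498661 + 216*(-1/899) = -3498661 - 216/899 = -3145296455/899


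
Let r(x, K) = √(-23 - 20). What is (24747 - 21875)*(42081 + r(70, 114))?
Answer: 120856632 + 2872*I*√43 ≈ 1.2086e+8 + 18833.0*I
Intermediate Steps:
r(x, K) = I*√43 (r(x, K) = √(-43) = I*√43)
(24747 - 21875)*(42081 + r(70, 114)) = (24747 - 21875)*(42081 + I*√43) = 2872*(42081 + I*√43) = 120856632 + 2872*I*√43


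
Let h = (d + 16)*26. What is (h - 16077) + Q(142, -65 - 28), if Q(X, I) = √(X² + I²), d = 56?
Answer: -14205 + √28813 ≈ -14035.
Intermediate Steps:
Q(X, I) = √(I² + X²)
h = 1872 (h = (56 + 16)*26 = 72*26 = 1872)
(h - 16077) + Q(142, -65 - 28) = (1872 - 16077) + √((-65 - 28)² + 142²) = -14205 + √((-93)² + 20164) = -14205 + √(8649 + 20164) = -14205 + √28813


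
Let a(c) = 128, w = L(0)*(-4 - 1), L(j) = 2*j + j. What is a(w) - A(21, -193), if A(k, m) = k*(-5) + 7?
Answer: 226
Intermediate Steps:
L(j) = 3*j
w = 0 (w = (3*0)*(-4 - 1) = 0*(-5) = 0)
A(k, m) = 7 - 5*k (A(k, m) = -5*k + 7 = 7 - 5*k)
a(w) - A(21, -193) = 128 - (7 - 5*21) = 128 - (7 - 105) = 128 - 1*(-98) = 128 + 98 = 226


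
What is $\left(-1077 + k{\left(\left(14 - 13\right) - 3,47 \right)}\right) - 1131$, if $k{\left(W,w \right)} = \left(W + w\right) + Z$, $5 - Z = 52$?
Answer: $-2210$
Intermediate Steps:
$Z = -47$ ($Z = 5 - 52 = -47$)
$k{\left(W,w \right)} = -47 + W + w$ ($k{\left(W,w \right)} = \left(W + w\right) - 47 = -47 + W + w$)
$\left(-1077 + k{\left(\left(14 - 13\right) - 3,47 \right)}\right) - 1131 = \left(-1077 + \left(-47 + \left(\left(14 - 13\right) - 3\right) + 47\right)\right) - 1131 = \left(-1077 + \left(-47 + \left(1 - 3\right) + 47\right)\right) - 1131 = \left(-1077 - 2\right) - 1131 = -1079 - 1131 = -2210$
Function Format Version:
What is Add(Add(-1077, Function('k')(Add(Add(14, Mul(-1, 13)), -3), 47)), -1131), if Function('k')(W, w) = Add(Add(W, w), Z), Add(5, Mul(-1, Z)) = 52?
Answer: -2210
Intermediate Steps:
Z = -47 (Z = Add(5, Mul(-1, 52)) = Add(5, -52) = -47)
Function('k')(W, w) = Add(-47, W, w) (Function('k')(W, w) = Add(Add(W, w), -47) = Add(-47, W, w))
Add(Add(-1077, Function('k')(Add(Add(14, Mul(-1, 13)), -3), 47)), -1131) = Add(Add(-1077, Add(-47, Add(Add(14, Mul(-1, 13)), -3), 47)), -1131) = Add(Add(-1077, Add(-47, Add(Add(14, -13), -3), 47)), -1131) = Add(Add(-1077, Add(-47, Add(1, -3), 47)), -1131) = Add(Add(-1077, Add(-47, -2, 47)), -1131) = Add(Add(-1077, -2), -1131) = Add(-1079, -1131) = -2210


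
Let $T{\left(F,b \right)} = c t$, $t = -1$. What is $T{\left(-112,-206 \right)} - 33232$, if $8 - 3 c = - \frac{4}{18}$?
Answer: $- \frac{897338}{27} \approx -33235.0$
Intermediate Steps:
$c = \frac{74}{27}$ ($c = \frac{8}{3} - \frac{\left(-4\right) \frac{1}{18}}{3} = \frac{8}{3} - - \frac{2}{27} = \frac{8}{3} + \frac{2}{27} = \frac{74}{27} \approx 2.7407$)
$T{\left(F,b \right)} = - \frac{74}{27}$ ($T{\left(F,b \right)} = \frac{74}{27} \left(-1\right) = - \frac{74}{27}$)
$T{\left(-112,-206 \right)} - 33232 = - \frac{74}{27} - 33232 = - \frac{897338}{27}$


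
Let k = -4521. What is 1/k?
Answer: -1/4521 ≈ -0.00022119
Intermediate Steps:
1/k = 1/(-4521) = -1/4521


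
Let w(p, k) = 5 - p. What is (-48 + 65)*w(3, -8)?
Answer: 34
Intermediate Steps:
(-48 + 65)*w(3, -8) = (-48 + 65)*(5 - 1*3) = 17*(5 - 3) = 17*2 = 34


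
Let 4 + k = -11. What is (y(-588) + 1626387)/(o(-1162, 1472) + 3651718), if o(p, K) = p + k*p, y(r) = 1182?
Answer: 180841/407554 ≈ 0.44372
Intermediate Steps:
k = -15 (k = -4 - 11 = -15)
o(p, K) = -14*p (o(p, K) = p - 15*p = -14*p)
(y(-588) + 1626387)/(o(-1162, 1472) + 3651718) = (1182 + 1626387)/(-14*(-1162) + 3651718) = 1627569/(16268 + 3651718) = 1627569/3667986 = 1627569*(1/3667986) = 180841/407554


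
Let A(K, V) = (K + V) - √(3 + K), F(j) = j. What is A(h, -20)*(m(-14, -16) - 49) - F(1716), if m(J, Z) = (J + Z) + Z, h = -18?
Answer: 1894 + 95*I*√15 ≈ 1894.0 + 367.93*I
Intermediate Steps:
m(J, Z) = J + 2*Z
A(K, V) = K + V - √(3 + K)
A(h, -20)*(m(-14, -16) - 49) - F(1716) = (-18 - 20 - √(3 - 18))*((-14 + 2*(-16)) - 49) - 1*1716 = (-18 - 20 - √(-15))*((-14 - 32) - 49) - 1716 = (-18 - 20 - I*√15)*(-46 - 49) - 1716 = (-18 - 20 - I*√15)*(-95) - 1716 = (-38 - I*√15)*(-95) - 1716 = (3610 + 95*I*√15) - 1716 = 1894 + 95*I*√15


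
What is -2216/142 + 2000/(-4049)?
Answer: -4628292/287479 ≈ -16.100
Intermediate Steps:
-2216/142 + 2000/(-4049) = -2216*1/142 + 2000*(-1/4049) = -1108/71 - 2000/4049 = -4628292/287479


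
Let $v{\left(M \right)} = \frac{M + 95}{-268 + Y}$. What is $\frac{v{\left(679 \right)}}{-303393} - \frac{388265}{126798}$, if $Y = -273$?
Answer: $- \frac{21242671879931}{6937355819058} \approx -3.0621$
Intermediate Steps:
$v{\left(M \right)} = - \frac{95}{541} - \frac{M}{541}$ ($v{\left(M \right)} = \frac{M + 95}{-268 - 273} = \frac{95 + M}{-541} = \left(95 + M\right) \left(- \frac{1}{541}\right) = - \frac{95}{541} - \frac{M}{541}$)
$\frac{v{\left(679 \right)}}{-303393} - \frac{388265}{126798} = \frac{- \frac{95}{541} - \frac{679}{541}}{-303393} - \frac{388265}{126798} = \left(- \frac{95}{541} - \frac{679}{541}\right) \left(- \frac{1}{303393}\right) - \frac{388265}{126798} = \left(- \frac{774}{541}\right) \left(- \frac{1}{303393}\right) - \frac{388265}{126798} = \frac{258}{54711871} - \frac{388265}{126798} = - \frac{21242671879931}{6937355819058}$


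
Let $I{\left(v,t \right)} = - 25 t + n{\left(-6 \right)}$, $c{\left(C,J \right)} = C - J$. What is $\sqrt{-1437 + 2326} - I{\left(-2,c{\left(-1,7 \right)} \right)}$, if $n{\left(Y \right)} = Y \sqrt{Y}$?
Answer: $-200 + \sqrt{889} + 6 i \sqrt{6} \approx -170.18 + 14.697 i$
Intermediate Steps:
$n{\left(Y \right)} = Y^{\frac{3}{2}}$
$I{\left(v,t \right)} = - 25 t - 6 i \sqrt{6}$ ($I{\left(v,t \right)} = - 25 t + \left(-6\right)^{\frac{3}{2}} = - 25 t - 6 i \sqrt{6}$)
$\sqrt{-1437 + 2326} - I{\left(-2,c{\left(-1,7 \right)} \right)} = \sqrt{-1437 + 2326} - \left(- 25 \left(-1 - 7\right) - 6 i \sqrt{6}\right) = \sqrt{889} - \left(- 25 \left(-1 - 7\right) - 6 i \sqrt{6}\right) = \sqrt{889} - \left(\left(-25\right) \left(-8\right) - 6 i \sqrt{6}\right) = \sqrt{889} - \left(200 - 6 i \sqrt{6}\right) = -200 + \sqrt{889} + 6 i \sqrt{6}$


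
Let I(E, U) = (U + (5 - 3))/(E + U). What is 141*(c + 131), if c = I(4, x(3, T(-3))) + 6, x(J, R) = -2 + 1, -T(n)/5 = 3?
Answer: 19364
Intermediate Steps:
T(n) = -15 (T(n) = -5*3 = -15)
x(J, R) = -1
I(E, U) = (2 + U)/(E + U) (I(E, U) = (U + 2)/(E + U) = (2 + U)/(E + U))
c = 19/3 (c = (2 - 1)/(4 - 1) + 6 = 1/3 + 6 = 19/3 ≈ 6.3333)
141*(c + 131) = 141*(19/3 + 131) = 141*(412/3) = 19364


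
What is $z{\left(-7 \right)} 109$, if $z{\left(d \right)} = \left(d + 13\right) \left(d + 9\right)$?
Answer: $1308$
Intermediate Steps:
$z{\left(d \right)} = \left(9 + d\right) \left(13 + d\right)$ ($z{\left(d \right)} = \left(13 + d\right) \left(9 + d\right) = \left(9 + d\right) \left(13 + d\right)$)
$z{\left(-7 \right)} 109 = \left(117 + \left(-7\right)^{2} + 22 \left(-7\right)\right) 109 = \left(117 + 49 - 154\right) 109 = 12 \cdot 109 = 1308$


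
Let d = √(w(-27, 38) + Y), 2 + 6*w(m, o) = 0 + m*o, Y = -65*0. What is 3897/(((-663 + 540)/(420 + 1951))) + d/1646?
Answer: -3079929/41 + I*√1542/4938 ≈ -75120.0 + 0.0079523*I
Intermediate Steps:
Y = 0
w(m, o) = -⅓ + m*o/6 (w(m, o) = -⅓ + (0 + m*o)/6 = -⅓ + (m*o)/6 = -⅓ + m*o/6)
d = I*√1542/3 (d = √((-⅓ + (⅙)*(-27)*38) + 0) = √((-⅓ - 171) + 0) = √(-514/3 + 0) = √(-514/3) = I*√1542/3 ≈ 13.089*I)
3897/(((-663 + 540)/(420 + 1951))) + d/1646 = 3897/(((-663 + 540)/(420 + 1951))) + (I*√1542/3)/1646 = 3897/((-123/2371)) + (I*√1542/3)*(1/1646) = 3897/((-123*1/2371)) + I*√1542/4938 = 3897/(-123/2371) + I*√1542/4938 = 3897*(-2371/123) + I*√1542/4938 = -3079929/41 + I*√1542/4938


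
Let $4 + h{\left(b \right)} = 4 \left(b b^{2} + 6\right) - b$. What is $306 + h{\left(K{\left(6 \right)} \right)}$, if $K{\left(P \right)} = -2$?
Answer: $296$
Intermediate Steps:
$h{\left(b \right)} = 20 - b + 4 b^{3}$ ($h{\left(b \right)} = -4 - \left(b - 4 \left(b b^{2} + 6\right)\right) = -4 - \left(b - 4 \left(b^{3} + 6\right)\right) = -4 - \left(b - 4 \left(6 + b^{3}\right)\right) = -4 - \left(-24 + b - 4 b^{3}\right) = -4 + \left(24 - b + 4 b^{3}\right) = 20 - b + 4 b^{3}$)
$306 + h{\left(K{\left(6 \right)} \right)} = 306 + \left(20 - -2 + 4 \left(-2\right)^{3}\right) = 306 + \left(20 + 2 + 4 \left(-8\right)\right) = 306 + \left(20 + 2 - 32\right) = 306 - 10 = 296$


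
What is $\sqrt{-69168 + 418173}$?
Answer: $\sqrt{349005} \approx 590.77$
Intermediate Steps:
$\sqrt{-69168 + 418173} = \sqrt{349005}$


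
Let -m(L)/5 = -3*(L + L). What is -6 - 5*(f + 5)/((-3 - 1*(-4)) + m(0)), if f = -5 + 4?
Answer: -26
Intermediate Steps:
f = -1
m(L) = 30*L (m(L) = -(-15)*(L + L) = -(-15)*2*L = -(-30)*L = 30*L)
-6 - 5*(f + 5)/((-3 - 1*(-4)) + m(0)) = -6 - 5*(-1 + 5)/((-3 - 1*(-4)) + 30*0) = -6 - 5*4/((-3 + 4) + 0) = -6 - 5*4/(1 + 0) = -6 - 5*4/1 = -6 - 5*4 = -6 - 20 = -26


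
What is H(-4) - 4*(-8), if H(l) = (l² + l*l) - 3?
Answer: 61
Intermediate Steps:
H(l) = -3 + 2*l² (H(l) = (l² + l²) - 3 = 2*l² - 3 = -3 + 2*l²)
H(-4) - 4*(-8) = (-3 + 2*(-4)²) - 4*(-8) = (-3 + 2*16) + 32 = (-3 + 32) + 32 = 29 + 32 = 61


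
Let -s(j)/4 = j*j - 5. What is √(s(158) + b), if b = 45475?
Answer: I*√54361 ≈ 233.15*I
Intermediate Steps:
s(j) = 20 - 4*j² (s(j) = -4*(j*j - 5) = -4*(j² - 5) = -4*(-5 + j²) = 20 - 4*j²)
√(s(158) + b) = √((20 - 4*158²) + 45475) = √((20 - 4*24964) + 45475) = √((20 - 99856) + 45475) = √(-99836 + 45475) = √(-54361) = I*√54361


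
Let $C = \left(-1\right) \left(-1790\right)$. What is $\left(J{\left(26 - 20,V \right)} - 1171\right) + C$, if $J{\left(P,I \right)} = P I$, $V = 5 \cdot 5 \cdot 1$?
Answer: $769$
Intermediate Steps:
$V = 25$ ($V = 25 \cdot 1 = 25$)
$C = 1790$
$J{\left(P,I \right)} = I P$
$\left(J{\left(26 - 20,V \right)} - 1171\right) + C = \left(25 \left(26 - 20\right) - 1171\right) + 1790 = \left(25 \cdot 6 - 1171\right) + 1790 = \left(150 - 1171\right) + 1790 = -1021 + 1790 = 769$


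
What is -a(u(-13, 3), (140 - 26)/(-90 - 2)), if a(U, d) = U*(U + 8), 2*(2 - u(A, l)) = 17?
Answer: 39/4 ≈ 9.7500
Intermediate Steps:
u(A, l) = -13/2 (u(A, l) = 2 - 1/2*17 = 2 - 17/2 = -13/2)
a(U, d) = U*(8 + U)
-a(u(-13, 3), (140 - 26)/(-90 - 2)) = -(-13)*(8 - 13/2)/2 = -(-13)*3/(2*2) = -1*(-39/4) = 39/4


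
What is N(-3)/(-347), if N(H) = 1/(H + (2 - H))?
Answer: -1/694 ≈ -0.0014409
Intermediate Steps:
N(H) = ½ (N(H) = 1/2 = ½)
N(-3)/(-347) = (½)/(-347) = -1/347*½ = -1/694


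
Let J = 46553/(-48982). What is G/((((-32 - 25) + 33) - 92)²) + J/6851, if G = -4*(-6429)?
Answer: 82971517511/43418330548 ≈ 1.9110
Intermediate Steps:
G = 25716
J = -46553/48982 (J = 46553*(-1/48982) = -46553/48982 ≈ -0.95041)
G/((((-32 - 25) + 33) - 92)²) + J/6851 = 25716/((((-32 - 25) + 33) - 92)²) - 46553/48982/6851 = 25716/(((-57 + 33) - 92)²) - 46553/48982*1/6851 = 25716/((-24 - 92)²) - 3581/25813514 = 25716/((-116)²) - 3581/25813514 = 25716/13456 - 3581/25813514 = 25716*(1/13456) - 3581/25813514 = 6429/3364 - 3581/25813514 = 82971517511/43418330548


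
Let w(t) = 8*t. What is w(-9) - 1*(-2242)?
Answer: 2170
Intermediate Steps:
w(-9) - 1*(-2242) = 8*(-9) - 1*(-2242) = -72 + 2242 = 2170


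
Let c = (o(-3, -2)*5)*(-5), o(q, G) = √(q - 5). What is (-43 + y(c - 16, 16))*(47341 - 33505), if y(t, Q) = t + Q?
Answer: -594948 - 691800*I*√2 ≈ -5.9495e+5 - 9.7835e+5*I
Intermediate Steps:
o(q, G) = √(-5 + q)
c = -50*I*√2 (c = (√(-5 - 3)*5)*(-5) = (√(-8)*5)*(-5) = ((2*I*√2)*5)*(-5) = (10*I*√2)*(-5) = -50*I*√2 ≈ -70.711*I)
y(t, Q) = Q + t
(-43 + y(c - 16, 16))*(47341 - 33505) = (-43 + (16 + (-50*I*√2 - 16)))*(47341 - 33505) = (-43 + (16 + (-16 - 50*I*√2)))*13836 = (-43 - 50*I*√2)*13836 = -594948 - 691800*I*√2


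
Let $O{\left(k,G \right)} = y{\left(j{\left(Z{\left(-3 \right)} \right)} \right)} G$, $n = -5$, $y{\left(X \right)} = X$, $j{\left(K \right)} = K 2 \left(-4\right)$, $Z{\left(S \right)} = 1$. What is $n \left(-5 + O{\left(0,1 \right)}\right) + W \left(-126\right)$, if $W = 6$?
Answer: $-691$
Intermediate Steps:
$j{\left(K \right)} = - 8 K$ ($j{\left(K \right)} = 2 K \left(-4\right) = - 8 K$)
$O{\left(k,G \right)} = - 8 G$ ($O{\left(k,G \right)} = \left(-8\right) 1 G = - 8 G$)
$n \left(-5 + O{\left(0,1 \right)}\right) + W \left(-126\right) = - 5 \left(-5 - 8\right) + 6 \left(-126\right) = - 5 \left(-5 - 8\right) - 756 = \left(-5\right) \left(-13\right) - 756 = 65 - 756 = -691$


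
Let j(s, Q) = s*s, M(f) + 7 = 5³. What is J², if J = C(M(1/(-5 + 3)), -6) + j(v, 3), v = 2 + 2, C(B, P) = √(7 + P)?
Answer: 289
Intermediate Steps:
M(f) = 118 (M(f) = -7 + 5³ = -7 + 125 = 118)
v = 4
j(s, Q) = s²
J = 17 (J = √(7 - 6) + 4² = √1 + 16 = 1 + 16 = 17)
J² = 17² = 289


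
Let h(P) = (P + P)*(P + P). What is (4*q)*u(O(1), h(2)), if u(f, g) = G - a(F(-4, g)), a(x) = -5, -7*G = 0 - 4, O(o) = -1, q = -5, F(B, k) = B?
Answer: -780/7 ≈ -111.43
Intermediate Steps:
G = 4/7 (G = -(0 - 4)/7 = -1/7*(-4) = 4/7 ≈ 0.57143)
h(P) = 4*P**2 (h(P) = (2*P)*(2*P) = 4*P**2)
u(f, g) = 39/7 (u(f, g) = 4/7 - 1*(-5) = 4/7 + 5 = 39/7)
(4*q)*u(O(1), h(2)) = (4*(-5))*(39/7) = -20*39/7 = -780/7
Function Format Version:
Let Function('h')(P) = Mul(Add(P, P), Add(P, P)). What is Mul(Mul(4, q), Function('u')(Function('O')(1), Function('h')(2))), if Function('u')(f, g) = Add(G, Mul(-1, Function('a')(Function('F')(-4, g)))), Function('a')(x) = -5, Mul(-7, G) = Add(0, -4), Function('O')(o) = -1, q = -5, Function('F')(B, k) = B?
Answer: Rational(-780, 7) ≈ -111.43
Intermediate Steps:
G = Rational(4, 7) (G = Mul(Rational(-1, 7), Add(0, -4)) = Mul(Rational(-1, 7), -4) = Rational(4, 7) ≈ 0.57143)
Function('h')(P) = Mul(4, Pow(P, 2)) (Function('h')(P) = Mul(Mul(2, P), Mul(2, P)) = Mul(4, Pow(P, 2)))
Function('u')(f, g) = Rational(39, 7) (Function('u')(f, g) = Add(Rational(4, 7), Mul(-1, -5)) = Add(Rational(4, 7), 5) = Rational(39, 7))
Mul(Mul(4, q), Function('u')(Function('O')(1), Function('h')(2))) = Mul(Mul(4, -5), Rational(39, 7)) = Mul(-20, Rational(39, 7)) = Rational(-780, 7)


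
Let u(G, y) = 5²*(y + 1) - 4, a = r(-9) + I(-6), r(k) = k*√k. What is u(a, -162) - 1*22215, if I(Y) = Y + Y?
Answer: -26244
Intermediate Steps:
I(Y) = 2*Y
r(k) = k^(3/2)
a = -12 - 27*I (a = (-9)^(3/2) + 2*(-6) = -27*I - 12 = -12 - 27*I ≈ -12.0 - 27.0*I)
u(G, y) = 21 + 25*y (u(G, y) = 25*(1 + y) - 4 = (25 + 25*y) - 4 = 21 + 25*y)
u(a, -162) - 1*22215 = (21 + 25*(-162)) - 1*22215 = (21 - 4050) - 22215 = -4029 - 22215 = -26244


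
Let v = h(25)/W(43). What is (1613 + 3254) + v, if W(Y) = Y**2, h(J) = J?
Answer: 8999108/1849 ≈ 4867.0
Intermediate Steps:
v = 25/1849 (v = 25/(43**2) = 25/1849 ≈ 0.013521)
(1613 + 3254) + v = (1613 + 3254) + 25/1849 = 4867 + 25/1849 = 8999108/1849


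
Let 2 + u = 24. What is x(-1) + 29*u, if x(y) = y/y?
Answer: 639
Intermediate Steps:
u = 22 (u = -2 + 24 = 22)
x(y) = 1
x(-1) + 29*u = 1 + 29*22 = 1 + 638 = 639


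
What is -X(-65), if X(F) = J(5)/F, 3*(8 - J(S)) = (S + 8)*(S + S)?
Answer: -106/195 ≈ -0.54359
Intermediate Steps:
J(S) = 8 - 2*S*(8 + S)/3 (J(S) = 8 - (S + 8)*(S + S)/3 = 8 - (8 + S)*2*S/3 = 8 - 2*S*(8 + S)/3)
X(F) = -106/(3*F) (X(F) = (8 - 16/3*5 - ⅔*5²)/F = (8 - 80/3 - ⅔*25)/F = (8 - 80/3 - 50/3)/F = -106/(3*F))
-X(-65) = -(-106)/(3*(-65)) = -(-106)*(-1)/(3*65) = -1*106/195 = -106/195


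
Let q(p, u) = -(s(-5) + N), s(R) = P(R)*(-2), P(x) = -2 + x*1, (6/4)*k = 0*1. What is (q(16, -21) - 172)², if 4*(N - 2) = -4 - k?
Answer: 34969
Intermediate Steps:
k = 0 (k = 2*(0*1)/3 = (⅔)*0 = 0)
P(x) = -2 + x
s(R) = 4 - 2*R (s(R) = (-2 + R)*(-2) = 4 - 2*R)
N = 1 (N = 2 + (-4 - 1*0)/4 = 2 + (-4 + 0)/4 = 2 + (¼)*(-4) = 2 - 1 = 1)
q(p, u) = -15 (q(p, u) = -((4 - 2*(-5)) + 1) = -((4 + 10) + 1) = -(14 + 1) = -1*15 = -15)
(q(16, -21) - 172)² = (-15 - 172)² = (-187)² = 34969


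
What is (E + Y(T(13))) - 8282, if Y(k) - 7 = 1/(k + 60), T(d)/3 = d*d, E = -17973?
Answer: -14882615/567 ≈ -26248.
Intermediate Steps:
T(d) = 3*d**2 (T(d) = 3*(d*d) = 3*d**2)
Y(k) = 7 + 1/(60 + k) (Y(k) = 7 + 1/(k + 60) = 7 + 1/(60 + k))
(E + Y(T(13))) - 8282 = (-17973 + (421 + 7*(3*13**2))/(60 + 3*13**2)) - 8282 = (-17973 + (421 + 7*(3*169))/(60 + 3*169)) - 8282 = (-17973 + (421 + 7*507)/(60 + 507)) - 8282 = (-17973 + (421 + 3549)/567) - 8282 = (-17973 + (1/567)*3970) - 8282 = (-17973 + 3970/567) - 8282 = -10186721/567 - 8282 = -14882615/567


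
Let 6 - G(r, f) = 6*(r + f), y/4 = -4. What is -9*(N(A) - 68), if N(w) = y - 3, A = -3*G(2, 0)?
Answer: 783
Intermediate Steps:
y = -16 (y = 4*(-4) = -16)
G(r, f) = 6 - 6*f - 6*r (G(r, f) = 6 - 6*(r + f) = 6 - 6*(f + r) = 6 - (6*f + 6*r) = 6 + (-6*f - 6*r) = 6 - 6*f - 6*r)
A = 18 (A = -3*(6 - 6*0 - 6*2) = -3*(6 + 0 - 12) = -3*(-6) = 18)
N(w) = -19 (N(w) = -16 - 3 = -19)
-9*(N(A) - 68) = -9*(-19 - 68) = -9*(-87) = 783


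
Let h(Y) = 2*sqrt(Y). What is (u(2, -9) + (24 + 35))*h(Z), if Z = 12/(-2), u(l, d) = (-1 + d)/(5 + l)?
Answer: 806*I*sqrt(6)/7 ≈ 282.04*I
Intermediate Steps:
u(l, d) = (-1 + d)/(5 + l)
Z = -6 (Z = 12*(-1/2) = -6)
(u(2, -9) + (24 + 35))*h(Z) = ((-1 - 9)/(5 + 2) + (24 + 35))*(2*sqrt(-6)) = (-10/7 + 59)*(2*(I*sqrt(6))) = ((1/7)*(-10) + 59)*(2*I*sqrt(6)) = (-10/7 + 59)*(2*I*sqrt(6)) = 403*(2*I*sqrt(6))/7 = 806*I*sqrt(6)/7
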